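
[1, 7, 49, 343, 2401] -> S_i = 1*7^i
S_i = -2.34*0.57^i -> [-2.34, -1.33, -0.76, -0.43, -0.25]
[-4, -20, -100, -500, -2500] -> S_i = -4*5^i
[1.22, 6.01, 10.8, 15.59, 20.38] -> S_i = 1.22 + 4.79*i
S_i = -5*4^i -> [-5, -20, -80, -320, -1280]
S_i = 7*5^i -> [7, 35, 175, 875, 4375]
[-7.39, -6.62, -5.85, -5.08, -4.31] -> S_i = -7.39 + 0.77*i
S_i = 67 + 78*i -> [67, 145, 223, 301, 379]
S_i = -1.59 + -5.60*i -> [-1.59, -7.19, -12.79, -18.39, -23.99]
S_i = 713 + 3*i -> [713, 716, 719, 722, 725]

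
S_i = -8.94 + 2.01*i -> [-8.94, -6.93, -4.92, -2.91, -0.9]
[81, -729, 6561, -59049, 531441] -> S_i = 81*-9^i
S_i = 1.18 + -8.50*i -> [1.18, -7.32, -15.82, -24.32, -32.82]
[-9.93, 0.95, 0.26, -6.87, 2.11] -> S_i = Random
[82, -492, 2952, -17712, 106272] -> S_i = 82*-6^i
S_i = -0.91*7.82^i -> [-0.91, -7.12, -55.65, -435.17, -3403.05]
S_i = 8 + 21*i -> [8, 29, 50, 71, 92]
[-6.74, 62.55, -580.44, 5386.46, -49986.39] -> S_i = -6.74*(-9.28)^i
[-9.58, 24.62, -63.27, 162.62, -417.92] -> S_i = -9.58*(-2.57)^i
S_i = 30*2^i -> [30, 60, 120, 240, 480]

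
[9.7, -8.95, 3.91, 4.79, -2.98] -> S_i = Random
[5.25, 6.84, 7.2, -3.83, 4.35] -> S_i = Random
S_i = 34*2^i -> [34, 68, 136, 272, 544]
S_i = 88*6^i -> [88, 528, 3168, 19008, 114048]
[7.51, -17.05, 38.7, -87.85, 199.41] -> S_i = 7.51*(-2.27)^i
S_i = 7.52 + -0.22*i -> [7.52, 7.3, 7.08, 6.86, 6.64]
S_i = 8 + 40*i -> [8, 48, 88, 128, 168]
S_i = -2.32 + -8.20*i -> [-2.32, -10.52, -18.72, -26.92, -35.12]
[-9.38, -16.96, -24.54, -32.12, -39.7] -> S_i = -9.38 + -7.58*i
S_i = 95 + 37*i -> [95, 132, 169, 206, 243]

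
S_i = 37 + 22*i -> [37, 59, 81, 103, 125]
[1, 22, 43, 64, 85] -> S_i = 1 + 21*i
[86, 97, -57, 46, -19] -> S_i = Random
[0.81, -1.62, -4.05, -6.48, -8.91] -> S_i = 0.81 + -2.43*i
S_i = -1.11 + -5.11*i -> [-1.11, -6.22, -11.33, -16.44, -21.55]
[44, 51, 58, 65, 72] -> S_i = 44 + 7*i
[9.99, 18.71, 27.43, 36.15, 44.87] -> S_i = 9.99 + 8.72*i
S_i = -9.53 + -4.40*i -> [-9.53, -13.93, -18.33, -22.73, -27.13]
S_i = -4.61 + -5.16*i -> [-4.61, -9.77, -14.93, -20.09, -25.25]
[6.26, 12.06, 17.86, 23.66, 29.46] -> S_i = 6.26 + 5.80*i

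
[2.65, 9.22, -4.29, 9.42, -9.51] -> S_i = Random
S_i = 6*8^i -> [6, 48, 384, 3072, 24576]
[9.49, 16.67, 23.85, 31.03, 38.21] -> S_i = 9.49 + 7.18*i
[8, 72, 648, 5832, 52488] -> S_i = 8*9^i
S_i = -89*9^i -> [-89, -801, -7209, -64881, -583929]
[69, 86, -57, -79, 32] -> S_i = Random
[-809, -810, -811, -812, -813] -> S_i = -809 + -1*i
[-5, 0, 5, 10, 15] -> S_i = -5 + 5*i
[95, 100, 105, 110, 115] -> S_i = 95 + 5*i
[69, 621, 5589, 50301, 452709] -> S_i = 69*9^i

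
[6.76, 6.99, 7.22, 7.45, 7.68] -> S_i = 6.76 + 0.23*i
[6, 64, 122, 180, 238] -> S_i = 6 + 58*i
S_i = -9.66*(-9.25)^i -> [-9.66, 89.36, -826.53, 7645.44, -70720.29]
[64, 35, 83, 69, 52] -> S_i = Random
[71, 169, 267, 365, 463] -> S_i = 71 + 98*i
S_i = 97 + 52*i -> [97, 149, 201, 253, 305]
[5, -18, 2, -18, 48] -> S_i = Random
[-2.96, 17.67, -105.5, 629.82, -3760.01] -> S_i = -2.96*(-5.97)^i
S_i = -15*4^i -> [-15, -60, -240, -960, -3840]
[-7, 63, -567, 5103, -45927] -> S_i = -7*-9^i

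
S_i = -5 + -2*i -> [-5, -7, -9, -11, -13]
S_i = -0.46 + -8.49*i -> [-0.46, -8.95, -17.44, -25.93, -34.42]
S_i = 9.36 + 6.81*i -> [9.36, 16.17, 22.98, 29.79, 36.6]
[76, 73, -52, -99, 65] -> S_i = Random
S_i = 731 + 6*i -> [731, 737, 743, 749, 755]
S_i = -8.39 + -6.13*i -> [-8.39, -14.52, -20.65, -26.78, -32.91]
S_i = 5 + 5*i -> [5, 10, 15, 20, 25]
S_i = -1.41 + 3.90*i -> [-1.41, 2.49, 6.39, 10.29, 14.19]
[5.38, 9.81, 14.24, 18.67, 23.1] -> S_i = 5.38 + 4.43*i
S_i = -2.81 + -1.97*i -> [-2.81, -4.78, -6.75, -8.72, -10.69]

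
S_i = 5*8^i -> [5, 40, 320, 2560, 20480]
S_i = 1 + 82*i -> [1, 83, 165, 247, 329]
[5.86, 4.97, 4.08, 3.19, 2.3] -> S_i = 5.86 + -0.89*i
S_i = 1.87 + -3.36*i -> [1.87, -1.49, -4.85, -8.21, -11.57]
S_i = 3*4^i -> [3, 12, 48, 192, 768]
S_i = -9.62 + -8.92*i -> [-9.62, -18.54, -27.46, -36.38, -45.3]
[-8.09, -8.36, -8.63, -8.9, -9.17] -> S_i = -8.09 + -0.27*i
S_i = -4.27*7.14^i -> [-4.27, -30.49, -217.68, -1554.26, -11097.39]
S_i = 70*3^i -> [70, 210, 630, 1890, 5670]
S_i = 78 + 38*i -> [78, 116, 154, 192, 230]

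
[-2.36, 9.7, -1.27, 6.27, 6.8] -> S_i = Random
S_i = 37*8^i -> [37, 296, 2368, 18944, 151552]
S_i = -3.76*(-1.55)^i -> [-3.76, 5.83, -9.03, 14.0, -21.7]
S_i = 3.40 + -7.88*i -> [3.4, -4.48, -12.36, -20.24, -28.12]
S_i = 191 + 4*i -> [191, 195, 199, 203, 207]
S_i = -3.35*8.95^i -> [-3.35, -29.98, -268.34, -2401.67, -21494.98]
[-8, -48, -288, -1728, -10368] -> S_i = -8*6^i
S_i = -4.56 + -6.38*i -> [-4.56, -10.94, -17.32, -23.7, -30.08]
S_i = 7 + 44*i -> [7, 51, 95, 139, 183]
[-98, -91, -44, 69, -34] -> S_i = Random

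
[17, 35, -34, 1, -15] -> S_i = Random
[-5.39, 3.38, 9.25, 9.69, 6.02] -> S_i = Random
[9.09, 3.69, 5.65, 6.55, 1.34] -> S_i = Random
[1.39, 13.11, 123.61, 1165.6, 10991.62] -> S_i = 1.39*9.43^i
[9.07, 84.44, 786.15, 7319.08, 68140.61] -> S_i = 9.07*9.31^i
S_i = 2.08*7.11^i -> [2.08, 14.79, 105.15, 747.6, 5315.47]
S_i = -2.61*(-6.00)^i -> [-2.61, 15.66, -93.96, 563.76, -3382.56]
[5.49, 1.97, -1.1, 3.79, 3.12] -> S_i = Random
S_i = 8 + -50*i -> [8, -42, -92, -142, -192]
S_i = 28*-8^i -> [28, -224, 1792, -14336, 114688]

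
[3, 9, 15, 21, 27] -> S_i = 3 + 6*i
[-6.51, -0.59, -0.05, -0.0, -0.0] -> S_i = -6.51*0.09^i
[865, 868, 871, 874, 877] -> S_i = 865 + 3*i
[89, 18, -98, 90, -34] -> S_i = Random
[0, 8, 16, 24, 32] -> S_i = 0 + 8*i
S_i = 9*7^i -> [9, 63, 441, 3087, 21609]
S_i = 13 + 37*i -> [13, 50, 87, 124, 161]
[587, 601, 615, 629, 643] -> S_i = 587 + 14*i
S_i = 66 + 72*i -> [66, 138, 210, 282, 354]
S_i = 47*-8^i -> [47, -376, 3008, -24064, 192512]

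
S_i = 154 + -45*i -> [154, 109, 64, 19, -26]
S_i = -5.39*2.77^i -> [-5.39, -14.93, -41.36, -114.56, -317.33]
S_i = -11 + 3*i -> [-11, -8, -5, -2, 1]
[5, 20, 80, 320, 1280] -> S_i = 5*4^i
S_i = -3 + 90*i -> [-3, 87, 177, 267, 357]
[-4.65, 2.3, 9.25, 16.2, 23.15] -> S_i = -4.65 + 6.95*i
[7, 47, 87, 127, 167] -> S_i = 7 + 40*i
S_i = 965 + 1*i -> [965, 966, 967, 968, 969]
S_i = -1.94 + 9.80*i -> [-1.94, 7.86, 17.66, 27.46, 37.26]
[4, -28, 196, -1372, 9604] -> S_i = 4*-7^i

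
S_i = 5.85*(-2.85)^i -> [5.85, -16.67, 47.52, -135.42, 385.95]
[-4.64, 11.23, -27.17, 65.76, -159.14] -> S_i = -4.64*(-2.42)^i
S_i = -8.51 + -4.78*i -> [-8.51, -13.29, -18.07, -22.85, -27.63]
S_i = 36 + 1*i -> [36, 37, 38, 39, 40]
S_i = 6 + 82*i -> [6, 88, 170, 252, 334]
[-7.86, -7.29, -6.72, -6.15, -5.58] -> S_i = -7.86 + 0.57*i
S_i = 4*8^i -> [4, 32, 256, 2048, 16384]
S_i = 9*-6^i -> [9, -54, 324, -1944, 11664]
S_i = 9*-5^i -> [9, -45, 225, -1125, 5625]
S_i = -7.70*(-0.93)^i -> [-7.7, 7.16, -6.66, 6.19, -5.76]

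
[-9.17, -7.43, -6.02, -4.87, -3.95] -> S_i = -9.17*0.81^i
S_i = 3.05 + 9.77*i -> [3.05, 12.82, 22.59, 32.36, 42.13]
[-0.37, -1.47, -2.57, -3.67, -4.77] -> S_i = -0.37 + -1.10*i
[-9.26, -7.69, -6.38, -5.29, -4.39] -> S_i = -9.26*0.83^i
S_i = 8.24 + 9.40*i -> [8.24, 17.64, 27.04, 36.44, 45.84]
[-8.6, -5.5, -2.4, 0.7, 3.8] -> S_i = -8.60 + 3.10*i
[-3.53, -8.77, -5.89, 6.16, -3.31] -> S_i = Random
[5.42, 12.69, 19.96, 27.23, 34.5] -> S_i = 5.42 + 7.27*i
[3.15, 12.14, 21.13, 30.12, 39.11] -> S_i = 3.15 + 8.99*i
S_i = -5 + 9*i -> [-5, 4, 13, 22, 31]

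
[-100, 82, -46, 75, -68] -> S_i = Random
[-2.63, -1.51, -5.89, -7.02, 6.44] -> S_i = Random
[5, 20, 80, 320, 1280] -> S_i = 5*4^i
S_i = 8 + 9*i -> [8, 17, 26, 35, 44]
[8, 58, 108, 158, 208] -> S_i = 8 + 50*i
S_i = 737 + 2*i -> [737, 739, 741, 743, 745]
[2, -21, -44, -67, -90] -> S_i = 2 + -23*i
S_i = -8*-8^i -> [-8, 64, -512, 4096, -32768]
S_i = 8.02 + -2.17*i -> [8.02, 5.85, 3.68, 1.51, -0.66]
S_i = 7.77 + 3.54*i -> [7.77, 11.31, 14.85, 18.39, 21.93]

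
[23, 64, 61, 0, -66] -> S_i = Random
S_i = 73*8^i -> [73, 584, 4672, 37376, 299008]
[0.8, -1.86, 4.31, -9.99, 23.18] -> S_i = 0.80*(-2.32)^i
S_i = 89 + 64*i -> [89, 153, 217, 281, 345]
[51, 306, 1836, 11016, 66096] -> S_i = 51*6^i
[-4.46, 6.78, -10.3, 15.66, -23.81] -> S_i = -4.46*(-1.52)^i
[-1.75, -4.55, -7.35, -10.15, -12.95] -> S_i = -1.75 + -2.80*i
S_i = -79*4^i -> [-79, -316, -1264, -5056, -20224]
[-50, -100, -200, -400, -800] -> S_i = -50*2^i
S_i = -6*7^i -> [-6, -42, -294, -2058, -14406]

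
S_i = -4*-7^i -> [-4, 28, -196, 1372, -9604]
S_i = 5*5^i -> [5, 25, 125, 625, 3125]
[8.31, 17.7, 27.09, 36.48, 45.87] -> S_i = 8.31 + 9.39*i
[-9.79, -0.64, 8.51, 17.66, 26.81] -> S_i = -9.79 + 9.15*i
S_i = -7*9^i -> [-7, -63, -567, -5103, -45927]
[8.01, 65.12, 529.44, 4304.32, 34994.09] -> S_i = 8.01*8.13^i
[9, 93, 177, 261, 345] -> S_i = 9 + 84*i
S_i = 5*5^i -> [5, 25, 125, 625, 3125]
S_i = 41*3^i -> [41, 123, 369, 1107, 3321]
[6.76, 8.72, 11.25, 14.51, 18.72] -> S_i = 6.76*1.29^i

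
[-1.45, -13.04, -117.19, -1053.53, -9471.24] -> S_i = -1.45*8.99^i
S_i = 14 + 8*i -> [14, 22, 30, 38, 46]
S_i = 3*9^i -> [3, 27, 243, 2187, 19683]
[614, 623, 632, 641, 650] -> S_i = 614 + 9*i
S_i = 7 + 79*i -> [7, 86, 165, 244, 323]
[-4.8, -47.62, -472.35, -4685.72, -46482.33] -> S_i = -4.80*9.92^i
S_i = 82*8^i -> [82, 656, 5248, 41984, 335872]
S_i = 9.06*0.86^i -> [9.06, 7.79, 6.7, 5.76, 4.96]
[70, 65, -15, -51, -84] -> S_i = Random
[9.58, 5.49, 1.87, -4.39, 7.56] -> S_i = Random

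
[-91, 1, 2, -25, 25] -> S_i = Random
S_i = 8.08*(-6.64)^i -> [8.08, -53.65, 356.24, -2365.46, 15706.65]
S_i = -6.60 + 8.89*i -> [-6.6, 2.29, 11.18, 20.07, 28.96]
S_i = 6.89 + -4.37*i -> [6.89, 2.52, -1.85, -6.22, -10.59]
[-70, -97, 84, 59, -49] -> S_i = Random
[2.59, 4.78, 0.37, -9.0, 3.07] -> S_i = Random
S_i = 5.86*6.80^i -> [5.86, 39.85, 270.97, 1842.57, 12529.49]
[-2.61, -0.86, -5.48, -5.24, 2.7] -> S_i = Random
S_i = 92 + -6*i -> [92, 86, 80, 74, 68]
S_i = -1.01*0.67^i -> [-1.01, -0.68, -0.45, -0.3, -0.2]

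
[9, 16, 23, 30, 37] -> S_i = 9 + 7*i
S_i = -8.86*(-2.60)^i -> [-8.86, 23.04, -59.89, 155.72, -404.88]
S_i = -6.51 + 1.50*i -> [-6.51, -5.01, -3.51, -2.01, -0.51]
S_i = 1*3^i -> [1, 3, 9, 27, 81]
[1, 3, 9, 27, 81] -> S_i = 1*3^i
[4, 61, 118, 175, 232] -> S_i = 4 + 57*i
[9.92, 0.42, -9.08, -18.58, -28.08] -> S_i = 9.92 + -9.50*i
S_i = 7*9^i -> [7, 63, 567, 5103, 45927]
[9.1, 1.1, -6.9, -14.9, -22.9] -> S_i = 9.10 + -8.00*i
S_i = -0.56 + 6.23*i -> [-0.56, 5.67, 11.9, 18.13, 24.36]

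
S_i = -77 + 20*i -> [-77, -57, -37, -17, 3]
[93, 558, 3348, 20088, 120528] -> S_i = 93*6^i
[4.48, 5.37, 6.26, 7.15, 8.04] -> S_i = 4.48 + 0.89*i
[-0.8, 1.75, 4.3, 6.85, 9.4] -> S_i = -0.80 + 2.55*i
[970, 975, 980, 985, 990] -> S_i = 970 + 5*i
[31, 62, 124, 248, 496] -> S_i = 31*2^i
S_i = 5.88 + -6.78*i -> [5.88, -0.9, -7.68, -14.46, -21.24]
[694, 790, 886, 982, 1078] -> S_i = 694 + 96*i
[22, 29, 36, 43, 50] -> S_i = 22 + 7*i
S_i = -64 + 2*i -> [-64, -62, -60, -58, -56]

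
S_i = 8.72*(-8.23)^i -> [8.72, -71.77, 590.63, -4860.89, 40005.14]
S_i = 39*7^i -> [39, 273, 1911, 13377, 93639]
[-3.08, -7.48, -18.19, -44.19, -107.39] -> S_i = -3.08*2.43^i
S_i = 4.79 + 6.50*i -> [4.79, 11.29, 17.79, 24.29, 30.79]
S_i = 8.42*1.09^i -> [8.42, 9.18, 10.0, 10.9, 11.89]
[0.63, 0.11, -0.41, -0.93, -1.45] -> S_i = 0.63 + -0.52*i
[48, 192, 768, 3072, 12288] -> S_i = 48*4^i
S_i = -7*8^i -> [-7, -56, -448, -3584, -28672]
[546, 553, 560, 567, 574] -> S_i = 546 + 7*i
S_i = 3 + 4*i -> [3, 7, 11, 15, 19]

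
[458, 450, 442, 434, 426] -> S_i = 458 + -8*i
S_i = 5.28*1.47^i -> [5.28, 7.76, 11.41, 16.77, 24.65]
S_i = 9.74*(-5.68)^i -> [9.74, -55.32, 314.24, -1784.86, 10138.0]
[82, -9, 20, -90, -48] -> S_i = Random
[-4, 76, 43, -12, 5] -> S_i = Random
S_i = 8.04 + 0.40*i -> [8.04, 8.44, 8.84, 9.24, 9.64]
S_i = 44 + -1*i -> [44, 43, 42, 41, 40]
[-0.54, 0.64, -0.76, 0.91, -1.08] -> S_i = -0.54*(-1.19)^i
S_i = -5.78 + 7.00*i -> [-5.78, 1.22, 8.22, 15.22, 22.22]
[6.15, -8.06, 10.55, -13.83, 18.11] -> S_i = 6.15*(-1.31)^i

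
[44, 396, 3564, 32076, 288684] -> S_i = 44*9^i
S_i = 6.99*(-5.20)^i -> [6.99, -36.35, 189.01, -982.85, 5110.82]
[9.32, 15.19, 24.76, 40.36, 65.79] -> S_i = 9.32*1.63^i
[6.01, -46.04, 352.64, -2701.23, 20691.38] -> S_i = 6.01*(-7.66)^i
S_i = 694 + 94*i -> [694, 788, 882, 976, 1070]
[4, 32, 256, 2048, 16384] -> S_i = 4*8^i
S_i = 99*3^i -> [99, 297, 891, 2673, 8019]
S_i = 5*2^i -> [5, 10, 20, 40, 80]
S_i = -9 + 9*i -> [-9, 0, 9, 18, 27]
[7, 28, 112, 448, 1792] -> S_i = 7*4^i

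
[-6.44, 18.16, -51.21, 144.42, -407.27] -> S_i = -6.44*(-2.82)^i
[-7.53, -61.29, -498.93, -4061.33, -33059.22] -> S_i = -7.53*8.14^i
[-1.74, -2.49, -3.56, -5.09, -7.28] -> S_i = -1.74*1.43^i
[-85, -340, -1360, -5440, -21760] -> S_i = -85*4^i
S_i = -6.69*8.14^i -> [-6.69, -54.46, -443.28, -3608.27, -29371.34]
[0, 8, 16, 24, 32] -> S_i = 0 + 8*i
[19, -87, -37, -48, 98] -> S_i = Random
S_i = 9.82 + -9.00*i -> [9.82, 0.82, -8.18, -17.18, -26.18]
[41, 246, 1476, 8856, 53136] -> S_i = 41*6^i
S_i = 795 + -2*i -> [795, 793, 791, 789, 787]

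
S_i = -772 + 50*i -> [-772, -722, -672, -622, -572]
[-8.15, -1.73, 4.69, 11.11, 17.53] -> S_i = -8.15 + 6.42*i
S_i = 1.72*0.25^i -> [1.72, 0.43, 0.11, 0.03, 0.01]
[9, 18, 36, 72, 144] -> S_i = 9*2^i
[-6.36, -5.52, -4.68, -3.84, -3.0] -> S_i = -6.36 + 0.84*i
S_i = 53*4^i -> [53, 212, 848, 3392, 13568]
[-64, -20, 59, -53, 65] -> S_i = Random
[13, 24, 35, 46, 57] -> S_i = 13 + 11*i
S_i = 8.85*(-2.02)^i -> [8.85, -17.88, 36.11, -72.95, 147.35]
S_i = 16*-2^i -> [16, -32, 64, -128, 256]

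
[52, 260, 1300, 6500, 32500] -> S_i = 52*5^i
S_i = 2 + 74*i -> [2, 76, 150, 224, 298]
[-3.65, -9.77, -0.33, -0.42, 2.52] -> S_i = Random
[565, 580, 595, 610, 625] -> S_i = 565 + 15*i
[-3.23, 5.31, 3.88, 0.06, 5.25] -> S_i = Random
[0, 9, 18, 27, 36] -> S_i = 0 + 9*i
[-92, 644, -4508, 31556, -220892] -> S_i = -92*-7^i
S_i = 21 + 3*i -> [21, 24, 27, 30, 33]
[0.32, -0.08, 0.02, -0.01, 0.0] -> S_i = 0.32*(-0.26)^i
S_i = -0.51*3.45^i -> [-0.51, -1.76, -6.07, -20.94, -72.25]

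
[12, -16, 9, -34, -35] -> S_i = Random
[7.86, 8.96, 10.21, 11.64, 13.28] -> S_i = 7.86*1.14^i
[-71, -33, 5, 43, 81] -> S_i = -71 + 38*i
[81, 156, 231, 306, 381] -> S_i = 81 + 75*i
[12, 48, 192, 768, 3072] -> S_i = 12*4^i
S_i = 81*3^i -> [81, 243, 729, 2187, 6561]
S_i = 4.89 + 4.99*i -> [4.89, 9.88, 14.87, 19.86, 24.85]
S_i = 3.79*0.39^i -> [3.79, 1.48, 0.58, 0.22, 0.09]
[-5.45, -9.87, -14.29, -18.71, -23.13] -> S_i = -5.45 + -4.42*i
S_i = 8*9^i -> [8, 72, 648, 5832, 52488]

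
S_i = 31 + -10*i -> [31, 21, 11, 1, -9]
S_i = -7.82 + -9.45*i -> [-7.82, -17.27, -26.72, -36.17, -45.62]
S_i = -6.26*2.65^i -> [-6.26, -16.59, -43.96, -116.5, -308.72]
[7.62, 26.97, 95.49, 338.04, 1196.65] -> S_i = 7.62*3.54^i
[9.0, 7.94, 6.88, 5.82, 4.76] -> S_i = 9.00 + -1.06*i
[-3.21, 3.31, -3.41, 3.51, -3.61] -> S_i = -3.21*(-1.03)^i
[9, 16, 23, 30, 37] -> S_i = 9 + 7*i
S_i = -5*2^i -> [-5, -10, -20, -40, -80]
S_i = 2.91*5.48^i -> [2.91, 15.95, 87.39, 478.89, 2624.31]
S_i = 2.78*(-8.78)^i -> [2.78, -24.41, 214.31, -1881.6, 16520.49]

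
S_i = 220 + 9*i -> [220, 229, 238, 247, 256]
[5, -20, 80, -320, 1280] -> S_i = 5*-4^i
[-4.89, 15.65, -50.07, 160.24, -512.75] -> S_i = -4.89*(-3.20)^i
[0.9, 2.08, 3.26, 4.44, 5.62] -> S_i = 0.90 + 1.18*i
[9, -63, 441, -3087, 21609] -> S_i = 9*-7^i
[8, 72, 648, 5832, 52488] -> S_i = 8*9^i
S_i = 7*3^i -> [7, 21, 63, 189, 567]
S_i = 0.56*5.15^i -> [0.56, 2.88, 14.85, 76.49, 393.93]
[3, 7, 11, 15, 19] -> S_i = 3 + 4*i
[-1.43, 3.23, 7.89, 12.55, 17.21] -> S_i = -1.43 + 4.66*i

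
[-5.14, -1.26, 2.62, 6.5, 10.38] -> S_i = -5.14 + 3.88*i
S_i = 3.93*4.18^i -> [3.93, 16.43, 68.67, 287.03, 1199.77]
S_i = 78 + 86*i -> [78, 164, 250, 336, 422]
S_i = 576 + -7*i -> [576, 569, 562, 555, 548]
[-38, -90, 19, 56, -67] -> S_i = Random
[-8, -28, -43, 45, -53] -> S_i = Random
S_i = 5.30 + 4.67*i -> [5.3, 9.97, 14.64, 19.31, 23.98]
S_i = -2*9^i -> [-2, -18, -162, -1458, -13122]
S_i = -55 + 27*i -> [-55, -28, -1, 26, 53]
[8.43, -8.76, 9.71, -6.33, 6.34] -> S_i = Random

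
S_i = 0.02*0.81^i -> [0.02, 0.02, 0.01, 0.01, 0.01]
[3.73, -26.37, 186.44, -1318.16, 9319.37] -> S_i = 3.73*(-7.07)^i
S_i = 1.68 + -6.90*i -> [1.68, -5.22, -12.12, -19.02, -25.92]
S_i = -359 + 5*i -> [-359, -354, -349, -344, -339]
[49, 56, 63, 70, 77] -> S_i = 49 + 7*i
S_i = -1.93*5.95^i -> [-1.93, -11.48, -68.33, -406.54, -2418.94]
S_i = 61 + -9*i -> [61, 52, 43, 34, 25]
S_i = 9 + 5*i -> [9, 14, 19, 24, 29]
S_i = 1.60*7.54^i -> [1.6, 12.06, 90.96, 685.86, 5171.37]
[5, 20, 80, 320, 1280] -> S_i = 5*4^i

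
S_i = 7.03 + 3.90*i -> [7.03, 10.93, 14.83, 18.73, 22.63]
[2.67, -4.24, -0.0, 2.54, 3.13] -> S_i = Random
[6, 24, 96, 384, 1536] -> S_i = 6*4^i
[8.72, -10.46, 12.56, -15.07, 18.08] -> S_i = 8.72*(-1.20)^i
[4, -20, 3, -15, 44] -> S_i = Random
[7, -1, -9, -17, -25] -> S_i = 7 + -8*i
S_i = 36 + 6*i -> [36, 42, 48, 54, 60]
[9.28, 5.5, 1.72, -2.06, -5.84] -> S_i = 9.28 + -3.78*i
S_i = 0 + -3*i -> [0, -3, -6, -9, -12]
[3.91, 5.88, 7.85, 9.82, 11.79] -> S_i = 3.91 + 1.97*i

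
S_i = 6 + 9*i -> [6, 15, 24, 33, 42]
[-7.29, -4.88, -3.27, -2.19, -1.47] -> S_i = -7.29*0.67^i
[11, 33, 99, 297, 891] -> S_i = 11*3^i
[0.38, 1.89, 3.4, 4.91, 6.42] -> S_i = 0.38 + 1.51*i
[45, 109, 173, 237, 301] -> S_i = 45 + 64*i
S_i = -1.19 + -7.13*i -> [-1.19, -8.32, -15.45, -22.58, -29.71]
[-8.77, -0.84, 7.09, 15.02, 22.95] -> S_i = -8.77 + 7.93*i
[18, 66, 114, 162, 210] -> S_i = 18 + 48*i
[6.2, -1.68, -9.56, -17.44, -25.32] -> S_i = 6.20 + -7.88*i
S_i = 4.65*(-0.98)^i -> [4.65, -4.56, 4.47, -4.38, 4.29]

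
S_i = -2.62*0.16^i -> [-2.62, -0.42, -0.07, -0.01, -0.0]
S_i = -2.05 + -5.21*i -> [-2.05, -7.26, -12.47, -17.68, -22.89]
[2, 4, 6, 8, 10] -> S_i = 2 + 2*i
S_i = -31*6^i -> [-31, -186, -1116, -6696, -40176]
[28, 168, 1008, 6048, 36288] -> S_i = 28*6^i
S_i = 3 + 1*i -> [3, 4, 5, 6, 7]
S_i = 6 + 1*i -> [6, 7, 8, 9, 10]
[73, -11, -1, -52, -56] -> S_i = Random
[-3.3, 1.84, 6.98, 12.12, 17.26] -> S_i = -3.30 + 5.14*i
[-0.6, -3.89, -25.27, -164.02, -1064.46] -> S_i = -0.60*6.49^i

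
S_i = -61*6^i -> [-61, -366, -2196, -13176, -79056]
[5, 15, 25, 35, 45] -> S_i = 5 + 10*i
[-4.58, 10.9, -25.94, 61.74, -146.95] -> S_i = -4.58*(-2.38)^i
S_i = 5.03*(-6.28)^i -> [5.03, -31.59, 198.38, -1245.8, 7823.6]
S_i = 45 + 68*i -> [45, 113, 181, 249, 317]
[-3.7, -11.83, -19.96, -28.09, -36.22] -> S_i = -3.70 + -8.13*i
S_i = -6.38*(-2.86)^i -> [-6.38, 18.25, -52.19, 149.25, -426.86]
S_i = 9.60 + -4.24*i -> [9.6, 5.36, 1.12, -3.12, -7.36]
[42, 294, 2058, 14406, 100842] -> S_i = 42*7^i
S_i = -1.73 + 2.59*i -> [-1.73, 0.86, 3.45, 6.04, 8.63]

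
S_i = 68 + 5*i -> [68, 73, 78, 83, 88]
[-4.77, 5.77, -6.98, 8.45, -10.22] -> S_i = -4.77*(-1.21)^i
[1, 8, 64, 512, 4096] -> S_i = 1*8^i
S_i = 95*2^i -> [95, 190, 380, 760, 1520]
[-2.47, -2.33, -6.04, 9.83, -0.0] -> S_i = Random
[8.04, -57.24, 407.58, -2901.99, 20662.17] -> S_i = 8.04*(-7.12)^i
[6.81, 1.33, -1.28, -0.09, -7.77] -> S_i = Random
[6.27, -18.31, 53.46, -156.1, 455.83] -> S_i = 6.27*(-2.92)^i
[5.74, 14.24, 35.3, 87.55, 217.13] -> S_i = 5.74*2.48^i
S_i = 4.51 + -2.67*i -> [4.51, 1.84, -0.83, -3.5, -6.17]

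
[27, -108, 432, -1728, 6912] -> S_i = 27*-4^i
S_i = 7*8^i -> [7, 56, 448, 3584, 28672]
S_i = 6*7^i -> [6, 42, 294, 2058, 14406]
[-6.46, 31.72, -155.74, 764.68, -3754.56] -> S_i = -6.46*(-4.91)^i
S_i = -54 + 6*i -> [-54, -48, -42, -36, -30]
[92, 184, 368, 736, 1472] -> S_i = 92*2^i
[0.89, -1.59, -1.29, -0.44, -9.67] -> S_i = Random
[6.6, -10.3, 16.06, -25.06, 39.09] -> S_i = 6.60*(-1.56)^i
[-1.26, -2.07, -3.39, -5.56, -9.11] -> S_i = -1.26*1.64^i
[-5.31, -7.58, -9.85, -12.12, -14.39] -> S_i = -5.31 + -2.27*i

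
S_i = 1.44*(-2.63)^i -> [1.44, -3.79, 9.96, -26.2, 68.89]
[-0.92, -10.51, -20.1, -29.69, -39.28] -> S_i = -0.92 + -9.59*i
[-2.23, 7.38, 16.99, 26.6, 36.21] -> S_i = -2.23 + 9.61*i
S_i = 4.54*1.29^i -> [4.54, 5.86, 7.56, 9.75, 12.57]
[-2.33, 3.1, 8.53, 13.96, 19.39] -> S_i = -2.33 + 5.43*i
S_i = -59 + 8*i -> [-59, -51, -43, -35, -27]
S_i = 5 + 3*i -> [5, 8, 11, 14, 17]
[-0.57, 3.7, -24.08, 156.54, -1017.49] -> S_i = -0.57*(-6.50)^i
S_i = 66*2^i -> [66, 132, 264, 528, 1056]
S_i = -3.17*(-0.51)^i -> [-3.17, 1.62, -0.82, 0.42, -0.21]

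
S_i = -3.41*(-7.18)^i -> [-3.41, 24.48, -175.79, 1262.2, -9062.59]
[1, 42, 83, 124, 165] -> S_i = 1 + 41*i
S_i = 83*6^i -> [83, 498, 2988, 17928, 107568]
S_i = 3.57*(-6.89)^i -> [3.57, -24.6, 169.48, -1167.69, 8045.35]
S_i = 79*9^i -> [79, 711, 6399, 57591, 518319]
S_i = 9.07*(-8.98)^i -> [9.07, -81.45, 731.41, -6568.05, 58981.07]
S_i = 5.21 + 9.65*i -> [5.21, 14.86, 24.51, 34.16, 43.81]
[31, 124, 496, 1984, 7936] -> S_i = 31*4^i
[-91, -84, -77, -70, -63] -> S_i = -91 + 7*i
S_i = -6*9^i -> [-6, -54, -486, -4374, -39366]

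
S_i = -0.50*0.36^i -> [-0.5, -0.18, -0.06, -0.02, -0.01]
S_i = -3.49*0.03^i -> [-3.49, -0.1, -0.0, -0.0, -0.0]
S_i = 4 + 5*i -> [4, 9, 14, 19, 24]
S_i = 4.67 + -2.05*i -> [4.67, 2.62, 0.57, -1.48, -3.53]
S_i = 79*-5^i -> [79, -395, 1975, -9875, 49375]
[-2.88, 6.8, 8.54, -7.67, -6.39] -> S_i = Random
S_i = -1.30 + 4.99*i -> [-1.3, 3.69, 8.68, 13.67, 18.66]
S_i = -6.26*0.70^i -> [-6.26, -4.38, -3.07, -2.15, -1.5]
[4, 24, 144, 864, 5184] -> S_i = 4*6^i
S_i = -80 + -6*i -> [-80, -86, -92, -98, -104]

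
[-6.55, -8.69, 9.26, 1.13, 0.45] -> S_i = Random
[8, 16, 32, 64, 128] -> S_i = 8*2^i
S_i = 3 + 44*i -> [3, 47, 91, 135, 179]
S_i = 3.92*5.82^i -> [3.92, 22.81, 132.78, 772.78, 4497.57]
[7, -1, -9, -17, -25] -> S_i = 7 + -8*i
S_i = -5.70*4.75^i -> [-5.7, -27.08, -128.61, -610.88, -2901.68]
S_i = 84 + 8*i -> [84, 92, 100, 108, 116]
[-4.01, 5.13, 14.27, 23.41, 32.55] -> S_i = -4.01 + 9.14*i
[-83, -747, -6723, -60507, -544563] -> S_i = -83*9^i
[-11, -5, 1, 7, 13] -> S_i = -11 + 6*i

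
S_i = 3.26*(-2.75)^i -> [3.26, -8.96, 24.65, -67.8, 186.44]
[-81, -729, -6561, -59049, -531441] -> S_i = -81*9^i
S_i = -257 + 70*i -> [-257, -187, -117, -47, 23]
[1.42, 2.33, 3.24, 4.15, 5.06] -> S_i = 1.42 + 0.91*i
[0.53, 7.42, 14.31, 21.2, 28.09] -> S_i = 0.53 + 6.89*i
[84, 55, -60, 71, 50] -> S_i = Random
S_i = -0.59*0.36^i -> [-0.59, -0.21, -0.08, -0.03, -0.01]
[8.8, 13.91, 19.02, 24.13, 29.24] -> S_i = 8.80 + 5.11*i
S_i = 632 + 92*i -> [632, 724, 816, 908, 1000]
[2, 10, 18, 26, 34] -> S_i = 2 + 8*i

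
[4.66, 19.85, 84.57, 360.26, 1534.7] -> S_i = 4.66*4.26^i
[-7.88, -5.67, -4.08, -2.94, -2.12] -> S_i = -7.88*0.72^i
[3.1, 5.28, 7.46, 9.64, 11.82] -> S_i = 3.10 + 2.18*i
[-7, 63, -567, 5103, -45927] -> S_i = -7*-9^i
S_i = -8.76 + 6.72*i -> [-8.76, -2.04, 4.68, 11.4, 18.12]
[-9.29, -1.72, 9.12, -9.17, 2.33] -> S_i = Random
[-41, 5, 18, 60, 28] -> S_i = Random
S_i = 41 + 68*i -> [41, 109, 177, 245, 313]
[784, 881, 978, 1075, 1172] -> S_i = 784 + 97*i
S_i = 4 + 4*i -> [4, 8, 12, 16, 20]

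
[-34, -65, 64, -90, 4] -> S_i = Random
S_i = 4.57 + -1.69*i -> [4.57, 2.88, 1.19, -0.5, -2.19]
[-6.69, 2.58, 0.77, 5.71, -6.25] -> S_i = Random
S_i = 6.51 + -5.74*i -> [6.51, 0.77, -4.97, -10.71, -16.45]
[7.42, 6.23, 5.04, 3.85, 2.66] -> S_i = 7.42 + -1.19*i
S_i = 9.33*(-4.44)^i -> [9.33, -41.43, 183.93, -816.64, 3625.88]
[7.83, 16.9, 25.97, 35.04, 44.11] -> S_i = 7.83 + 9.07*i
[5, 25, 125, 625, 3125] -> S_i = 5*5^i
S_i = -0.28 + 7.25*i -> [-0.28, 6.97, 14.22, 21.47, 28.72]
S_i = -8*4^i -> [-8, -32, -128, -512, -2048]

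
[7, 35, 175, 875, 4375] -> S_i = 7*5^i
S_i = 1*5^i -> [1, 5, 25, 125, 625]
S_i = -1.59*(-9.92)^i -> [-1.59, 15.77, -156.47, 1552.14, -15397.27]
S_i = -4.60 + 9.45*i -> [-4.6, 4.85, 14.3, 23.75, 33.2]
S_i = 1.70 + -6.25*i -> [1.7, -4.55, -10.8, -17.05, -23.3]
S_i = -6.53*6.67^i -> [-6.53, -43.56, -290.51, -1937.72, -12924.58]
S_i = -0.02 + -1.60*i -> [-0.02, -1.62, -3.22, -4.82, -6.42]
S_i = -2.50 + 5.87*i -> [-2.5, 3.37, 9.24, 15.11, 20.98]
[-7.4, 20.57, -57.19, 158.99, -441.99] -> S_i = -7.40*(-2.78)^i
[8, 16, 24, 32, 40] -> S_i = 8 + 8*i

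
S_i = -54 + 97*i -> [-54, 43, 140, 237, 334]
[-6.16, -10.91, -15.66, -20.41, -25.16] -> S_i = -6.16 + -4.75*i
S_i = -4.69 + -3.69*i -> [-4.69, -8.38, -12.07, -15.76, -19.45]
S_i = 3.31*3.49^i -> [3.31, 11.55, 40.32, 140.7, 491.05]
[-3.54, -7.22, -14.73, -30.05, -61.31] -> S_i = -3.54*2.04^i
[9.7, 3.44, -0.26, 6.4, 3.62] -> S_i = Random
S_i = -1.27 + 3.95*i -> [-1.27, 2.68, 6.63, 10.58, 14.53]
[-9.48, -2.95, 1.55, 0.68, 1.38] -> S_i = Random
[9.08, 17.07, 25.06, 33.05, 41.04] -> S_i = 9.08 + 7.99*i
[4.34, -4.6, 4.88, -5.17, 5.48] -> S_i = 4.34*(-1.06)^i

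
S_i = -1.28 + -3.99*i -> [-1.28, -5.27, -9.26, -13.25, -17.24]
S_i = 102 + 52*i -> [102, 154, 206, 258, 310]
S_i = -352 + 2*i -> [-352, -350, -348, -346, -344]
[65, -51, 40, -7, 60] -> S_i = Random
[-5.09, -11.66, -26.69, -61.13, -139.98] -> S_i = -5.09*2.29^i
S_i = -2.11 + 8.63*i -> [-2.11, 6.52, 15.15, 23.78, 32.41]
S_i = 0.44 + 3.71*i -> [0.44, 4.15, 7.86, 11.57, 15.28]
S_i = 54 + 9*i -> [54, 63, 72, 81, 90]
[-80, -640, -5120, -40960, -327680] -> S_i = -80*8^i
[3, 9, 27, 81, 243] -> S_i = 3*3^i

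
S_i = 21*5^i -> [21, 105, 525, 2625, 13125]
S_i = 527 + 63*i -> [527, 590, 653, 716, 779]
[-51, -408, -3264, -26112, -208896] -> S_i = -51*8^i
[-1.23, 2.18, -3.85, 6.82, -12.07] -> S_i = -1.23*(-1.77)^i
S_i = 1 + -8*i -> [1, -7, -15, -23, -31]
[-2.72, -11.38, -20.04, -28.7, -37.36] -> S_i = -2.72 + -8.66*i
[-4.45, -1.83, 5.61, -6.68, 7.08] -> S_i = Random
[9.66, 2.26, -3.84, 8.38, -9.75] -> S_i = Random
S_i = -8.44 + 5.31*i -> [-8.44, -3.13, 2.18, 7.49, 12.8]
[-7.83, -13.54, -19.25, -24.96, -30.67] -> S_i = -7.83 + -5.71*i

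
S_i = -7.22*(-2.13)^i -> [-7.22, 15.38, -32.76, 69.77, -148.61]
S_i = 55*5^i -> [55, 275, 1375, 6875, 34375]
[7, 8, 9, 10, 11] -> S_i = 7 + 1*i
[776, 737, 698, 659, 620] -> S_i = 776 + -39*i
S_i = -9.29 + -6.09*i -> [-9.29, -15.38, -21.47, -27.56, -33.65]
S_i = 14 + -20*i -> [14, -6, -26, -46, -66]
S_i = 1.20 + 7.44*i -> [1.2, 8.64, 16.08, 23.52, 30.96]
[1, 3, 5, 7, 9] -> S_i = 1 + 2*i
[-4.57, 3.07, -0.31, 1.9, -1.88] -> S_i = Random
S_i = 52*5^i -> [52, 260, 1300, 6500, 32500]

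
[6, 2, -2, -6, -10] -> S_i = 6 + -4*i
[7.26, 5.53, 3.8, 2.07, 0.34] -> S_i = 7.26 + -1.73*i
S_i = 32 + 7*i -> [32, 39, 46, 53, 60]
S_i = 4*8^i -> [4, 32, 256, 2048, 16384]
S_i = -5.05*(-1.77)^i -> [-5.05, 8.94, -15.82, 28.0, -49.57]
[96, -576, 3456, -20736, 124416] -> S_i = 96*-6^i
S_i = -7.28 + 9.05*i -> [-7.28, 1.77, 10.82, 19.87, 28.92]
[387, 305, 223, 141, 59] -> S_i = 387 + -82*i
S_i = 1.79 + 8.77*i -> [1.79, 10.56, 19.33, 28.1, 36.87]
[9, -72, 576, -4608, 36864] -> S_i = 9*-8^i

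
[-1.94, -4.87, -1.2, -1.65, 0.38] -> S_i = Random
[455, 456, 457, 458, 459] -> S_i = 455 + 1*i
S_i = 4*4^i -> [4, 16, 64, 256, 1024]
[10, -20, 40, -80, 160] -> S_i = 10*-2^i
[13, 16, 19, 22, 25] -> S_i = 13 + 3*i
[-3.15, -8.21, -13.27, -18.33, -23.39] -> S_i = -3.15 + -5.06*i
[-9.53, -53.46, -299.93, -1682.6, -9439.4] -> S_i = -9.53*5.61^i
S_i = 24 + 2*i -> [24, 26, 28, 30, 32]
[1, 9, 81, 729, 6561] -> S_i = 1*9^i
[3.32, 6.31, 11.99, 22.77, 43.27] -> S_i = 3.32*1.90^i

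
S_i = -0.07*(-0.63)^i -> [-0.07, 0.04, -0.03, 0.02, -0.01]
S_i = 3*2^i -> [3, 6, 12, 24, 48]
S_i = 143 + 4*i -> [143, 147, 151, 155, 159]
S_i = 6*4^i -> [6, 24, 96, 384, 1536]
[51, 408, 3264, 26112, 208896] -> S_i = 51*8^i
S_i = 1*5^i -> [1, 5, 25, 125, 625]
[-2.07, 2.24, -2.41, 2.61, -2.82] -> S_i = -2.07*(-1.08)^i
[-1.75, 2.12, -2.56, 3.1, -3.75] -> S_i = -1.75*(-1.21)^i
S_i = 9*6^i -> [9, 54, 324, 1944, 11664]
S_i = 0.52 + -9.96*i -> [0.52, -9.44, -19.4, -29.36, -39.32]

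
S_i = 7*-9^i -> [7, -63, 567, -5103, 45927]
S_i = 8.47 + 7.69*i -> [8.47, 16.16, 23.85, 31.54, 39.23]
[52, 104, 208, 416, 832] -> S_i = 52*2^i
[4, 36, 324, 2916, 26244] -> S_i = 4*9^i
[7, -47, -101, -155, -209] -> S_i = 7 + -54*i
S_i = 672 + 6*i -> [672, 678, 684, 690, 696]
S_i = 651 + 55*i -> [651, 706, 761, 816, 871]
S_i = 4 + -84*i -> [4, -80, -164, -248, -332]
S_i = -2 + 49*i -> [-2, 47, 96, 145, 194]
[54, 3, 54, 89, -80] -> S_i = Random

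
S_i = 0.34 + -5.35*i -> [0.34, -5.01, -10.36, -15.71, -21.06]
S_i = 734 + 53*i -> [734, 787, 840, 893, 946]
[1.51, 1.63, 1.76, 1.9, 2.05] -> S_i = 1.51*1.08^i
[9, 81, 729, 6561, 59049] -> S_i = 9*9^i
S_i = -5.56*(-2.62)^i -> [-5.56, 14.57, -38.17, 100.0, -261.99]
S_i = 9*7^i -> [9, 63, 441, 3087, 21609]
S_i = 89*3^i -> [89, 267, 801, 2403, 7209]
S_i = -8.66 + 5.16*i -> [-8.66, -3.5, 1.66, 6.82, 11.98]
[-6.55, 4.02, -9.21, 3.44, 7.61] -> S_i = Random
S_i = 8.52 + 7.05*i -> [8.52, 15.57, 22.62, 29.67, 36.72]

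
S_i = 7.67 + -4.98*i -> [7.67, 2.69, -2.29, -7.27, -12.25]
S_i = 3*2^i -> [3, 6, 12, 24, 48]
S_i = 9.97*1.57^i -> [9.97, 15.65, 24.58, 38.58, 60.58]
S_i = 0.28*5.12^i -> [0.28, 1.43, 7.34, 37.58, 192.41]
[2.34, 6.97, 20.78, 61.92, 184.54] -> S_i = 2.34*2.98^i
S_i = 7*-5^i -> [7, -35, 175, -875, 4375]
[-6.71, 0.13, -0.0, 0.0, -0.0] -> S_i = -6.71*(-0.02)^i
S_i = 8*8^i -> [8, 64, 512, 4096, 32768]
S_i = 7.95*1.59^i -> [7.95, 12.64, 20.1, 31.96, 50.81]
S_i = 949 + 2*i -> [949, 951, 953, 955, 957]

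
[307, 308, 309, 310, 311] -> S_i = 307 + 1*i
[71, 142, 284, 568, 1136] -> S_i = 71*2^i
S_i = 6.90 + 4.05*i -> [6.9, 10.95, 15.0, 19.05, 23.1]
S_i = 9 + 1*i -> [9, 10, 11, 12, 13]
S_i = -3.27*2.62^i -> [-3.27, -8.57, -22.45, -58.81, -154.08]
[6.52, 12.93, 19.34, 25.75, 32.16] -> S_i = 6.52 + 6.41*i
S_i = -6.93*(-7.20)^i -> [-6.93, 49.9, -359.25, 2586.61, -18623.58]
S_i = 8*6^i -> [8, 48, 288, 1728, 10368]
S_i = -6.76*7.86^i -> [-6.76, -53.13, -417.63, -3282.57, -25801.02]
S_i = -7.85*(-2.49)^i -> [-7.85, 19.55, -48.67, 121.19, -301.76]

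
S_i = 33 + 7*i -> [33, 40, 47, 54, 61]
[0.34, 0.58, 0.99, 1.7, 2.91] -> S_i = 0.34*1.71^i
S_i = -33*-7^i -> [-33, 231, -1617, 11319, -79233]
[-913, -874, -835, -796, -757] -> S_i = -913 + 39*i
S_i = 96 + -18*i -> [96, 78, 60, 42, 24]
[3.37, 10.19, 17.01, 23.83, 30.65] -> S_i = 3.37 + 6.82*i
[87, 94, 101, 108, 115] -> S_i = 87 + 7*i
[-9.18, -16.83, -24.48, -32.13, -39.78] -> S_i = -9.18 + -7.65*i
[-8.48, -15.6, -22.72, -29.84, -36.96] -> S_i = -8.48 + -7.12*i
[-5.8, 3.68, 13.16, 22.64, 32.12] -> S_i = -5.80 + 9.48*i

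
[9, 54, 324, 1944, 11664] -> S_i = 9*6^i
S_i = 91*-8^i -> [91, -728, 5824, -46592, 372736]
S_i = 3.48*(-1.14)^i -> [3.48, -3.97, 4.52, -5.16, 5.88]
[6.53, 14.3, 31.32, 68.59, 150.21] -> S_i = 6.53*2.19^i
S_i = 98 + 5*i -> [98, 103, 108, 113, 118]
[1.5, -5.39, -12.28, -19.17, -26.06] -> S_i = 1.50 + -6.89*i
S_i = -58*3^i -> [-58, -174, -522, -1566, -4698]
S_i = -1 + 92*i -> [-1, 91, 183, 275, 367]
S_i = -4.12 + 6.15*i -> [-4.12, 2.03, 8.18, 14.33, 20.48]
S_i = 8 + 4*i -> [8, 12, 16, 20, 24]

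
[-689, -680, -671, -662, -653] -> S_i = -689 + 9*i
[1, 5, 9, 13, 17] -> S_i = 1 + 4*i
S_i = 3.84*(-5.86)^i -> [3.84, -22.5, 131.86, -772.72, 4528.16]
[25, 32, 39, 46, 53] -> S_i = 25 + 7*i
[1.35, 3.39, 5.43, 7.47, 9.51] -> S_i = 1.35 + 2.04*i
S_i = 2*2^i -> [2, 4, 8, 16, 32]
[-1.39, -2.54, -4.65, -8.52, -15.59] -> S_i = -1.39*1.83^i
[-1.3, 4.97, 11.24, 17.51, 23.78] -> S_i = -1.30 + 6.27*i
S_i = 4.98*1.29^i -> [4.98, 6.42, 8.29, 10.69, 13.79]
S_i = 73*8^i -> [73, 584, 4672, 37376, 299008]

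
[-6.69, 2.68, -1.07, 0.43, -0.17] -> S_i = -6.69*(-0.40)^i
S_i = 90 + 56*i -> [90, 146, 202, 258, 314]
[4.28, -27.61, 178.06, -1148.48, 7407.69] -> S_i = 4.28*(-6.45)^i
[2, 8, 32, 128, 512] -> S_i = 2*4^i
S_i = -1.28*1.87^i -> [-1.28, -2.39, -4.48, -8.37, -15.65]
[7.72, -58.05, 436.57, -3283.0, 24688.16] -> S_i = 7.72*(-7.52)^i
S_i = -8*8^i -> [-8, -64, -512, -4096, -32768]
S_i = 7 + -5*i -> [7, 2, -3, -8, -13]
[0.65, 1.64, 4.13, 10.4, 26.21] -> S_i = 0.65*2.52^i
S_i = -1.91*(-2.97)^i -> [-1.91, 5.67, -16.85, 50.04, -148.61]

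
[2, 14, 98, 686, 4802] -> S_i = 2*7^i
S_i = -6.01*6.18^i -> [-6.01, -37.14, -229.54, -1418.53, -8766.54]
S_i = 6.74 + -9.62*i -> [6.74, -2.88, -12.5, -22.12, -31.74]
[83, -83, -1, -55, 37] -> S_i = Random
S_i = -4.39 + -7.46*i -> [-4.39, -11.85, -19.31, -26.77, -34.23]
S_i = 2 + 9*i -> [2, 11, 20, 29, 38]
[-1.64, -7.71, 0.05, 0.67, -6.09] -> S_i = Random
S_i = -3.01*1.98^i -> [-3.01, -5.96, -11.8, -23.36, -46.26]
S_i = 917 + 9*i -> [917, 926, 935, 944, 953]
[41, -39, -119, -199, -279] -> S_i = 41 + -80*i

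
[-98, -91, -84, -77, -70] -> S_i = -98 + 7*i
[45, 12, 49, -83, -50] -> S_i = Random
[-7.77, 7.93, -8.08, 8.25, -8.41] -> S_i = -7.77*(-1.02)^i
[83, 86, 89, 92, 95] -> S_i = 83 + 3*i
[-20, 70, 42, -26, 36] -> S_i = Random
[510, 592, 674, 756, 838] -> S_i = 510 + 82*i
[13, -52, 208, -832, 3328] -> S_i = 13*-4^i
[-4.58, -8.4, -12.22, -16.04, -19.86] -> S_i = -4.58 + -3.82*i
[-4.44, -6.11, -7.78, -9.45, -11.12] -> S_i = -4.44 + -1.67*i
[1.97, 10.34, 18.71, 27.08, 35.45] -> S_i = 1.97 + 8.37*i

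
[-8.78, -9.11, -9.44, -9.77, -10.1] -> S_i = -8.78 + -0.33*i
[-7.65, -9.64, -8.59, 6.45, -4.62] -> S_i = Random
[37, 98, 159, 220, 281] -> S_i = 37 + 61*i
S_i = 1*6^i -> [1, 6, 36, 216, 1296]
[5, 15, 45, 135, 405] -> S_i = 5*3^i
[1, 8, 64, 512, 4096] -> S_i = 1*8^i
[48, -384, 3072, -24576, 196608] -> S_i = 48*-8^i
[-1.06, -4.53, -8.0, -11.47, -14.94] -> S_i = -1.06 + -3.47*i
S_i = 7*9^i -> [7, 63, 567, 5103, 45927]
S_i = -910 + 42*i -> [-910, -868, -826, -784, -742]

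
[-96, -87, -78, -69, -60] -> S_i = -96 + 9*i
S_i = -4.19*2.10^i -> [-4.19, -8.8, -18.48, -38.8, -81.49]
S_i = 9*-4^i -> [9, -36, 144, -576, 2304]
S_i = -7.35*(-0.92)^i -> [-7.35, 6.76, -6.22, 5.72, -5.27]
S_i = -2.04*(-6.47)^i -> [-2.04, 13.2, -85.4, 552.51, -3574.76]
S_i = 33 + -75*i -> [33, -42, -117, -192, -267]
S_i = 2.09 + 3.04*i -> [2.09, 5.13, 8.17, 11.21, 14.25]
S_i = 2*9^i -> [2, 18, 162, 1458, 13122]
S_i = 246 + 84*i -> [246, 330, 414, 498, 582]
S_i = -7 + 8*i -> [-7, 1, 9, 17, 25]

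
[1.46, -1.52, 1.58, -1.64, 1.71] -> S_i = 1.46*(-1.04)^i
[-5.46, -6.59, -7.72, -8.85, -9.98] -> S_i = -5.46 + -1.13*i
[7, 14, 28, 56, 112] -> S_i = 7*2^i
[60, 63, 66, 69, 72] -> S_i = 60 + 3*i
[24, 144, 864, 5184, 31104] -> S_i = 24*6^i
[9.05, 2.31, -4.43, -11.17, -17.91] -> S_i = 9.05 + -6.74*i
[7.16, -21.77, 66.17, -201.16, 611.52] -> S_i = 7.16*(-3.04)^i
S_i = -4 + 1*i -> [-4, -3, -2, -1, 0]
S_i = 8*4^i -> [8, 32, 128, 512, 2048]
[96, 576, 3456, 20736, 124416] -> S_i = 96*6^i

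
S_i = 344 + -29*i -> [344, 315, 286, 257, 228]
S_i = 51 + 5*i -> [51, 56, 61, 66, 71]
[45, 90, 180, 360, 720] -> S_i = 45*2^i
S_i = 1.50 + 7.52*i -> [1.5, 9.02, 16.54, 24.06, 31.58]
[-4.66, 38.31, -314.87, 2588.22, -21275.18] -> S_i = -4.66*(-8.22)^i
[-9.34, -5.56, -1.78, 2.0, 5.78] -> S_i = -9.34 + 3.78*i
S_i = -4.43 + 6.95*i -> [-4.43, 2.52, 9.47, 16.42, 23.37]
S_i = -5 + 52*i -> [-5, 47, 99, 151, 203]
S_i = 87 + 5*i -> [87, 92, 97, 102, 107]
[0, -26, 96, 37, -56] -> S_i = Random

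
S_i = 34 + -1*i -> [34, 33, 32, 31, 30]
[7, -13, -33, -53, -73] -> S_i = 7 + -20*i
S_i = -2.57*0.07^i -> [-2.57, -0.18, -0.01, -0.0, -0.0]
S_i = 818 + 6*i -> [818, 824, 830, 836, 842]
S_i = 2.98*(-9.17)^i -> [2.98, -27.33, 250.58, -2297.86, 21071.41]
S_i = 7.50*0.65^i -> [7.5, 4.88, 3.17, 2.06, 1.34]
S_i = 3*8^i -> [3, 24, 192, 1536, 12288]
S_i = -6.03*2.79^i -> [-6.03, -16.82, -46.94, -130.96, -365.37]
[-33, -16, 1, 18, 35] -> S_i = -33 + 17*i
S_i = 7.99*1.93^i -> [7.99, 15.42, 29.76, 57.44, 110.86]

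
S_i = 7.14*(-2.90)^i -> [7.14, -20.71, 60.05, -174.14, 505.0]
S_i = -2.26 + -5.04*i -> [-2.26, -7.3, -12.34, -17.38, -22.42]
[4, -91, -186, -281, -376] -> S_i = 4 + -95*i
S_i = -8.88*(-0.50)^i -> [-8.88, 4.44, -2.22, 1.11, -0.56]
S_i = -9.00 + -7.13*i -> [-9.0, -16.13, -23.26, -30.39, -37.52]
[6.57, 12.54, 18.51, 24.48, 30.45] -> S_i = 6.57 + 5.97*i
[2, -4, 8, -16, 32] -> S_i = 2*-2^i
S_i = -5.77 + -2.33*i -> [-5.77, -8.1, -10.43, -12.76, -15.09]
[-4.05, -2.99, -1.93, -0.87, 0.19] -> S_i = -4.05 + 1.06*i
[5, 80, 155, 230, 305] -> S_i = 5 + 75*i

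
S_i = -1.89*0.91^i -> [-1.89, -1.72, -1.57, -1.42, -1.3]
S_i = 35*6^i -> [35, 210, 1260, 7560, 45360]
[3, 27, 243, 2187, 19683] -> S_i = 3*9^i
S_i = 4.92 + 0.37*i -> [4.92, 5.29, 5.66, 6.03, 6.4]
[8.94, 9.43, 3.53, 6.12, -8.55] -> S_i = Random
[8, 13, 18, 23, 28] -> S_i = 8 + 5*i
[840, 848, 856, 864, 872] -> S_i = 840 + 8*i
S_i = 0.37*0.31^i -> [0.37, 0.11, 0.04, 0.01, 0.0]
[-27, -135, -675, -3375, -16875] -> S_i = -27*5^i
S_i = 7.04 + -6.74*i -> [7.04, 0.3, -6.44, -13.18, -19.92]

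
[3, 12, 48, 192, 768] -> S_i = 3*4^i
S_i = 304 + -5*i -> [304, 299, 294, 289, 284]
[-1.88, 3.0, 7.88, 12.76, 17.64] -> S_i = -1.88 + 4.88*i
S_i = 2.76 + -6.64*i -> [2.76, -3.88, -10.52, -17.16, -23.8]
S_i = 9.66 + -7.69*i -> [9.66, 1.97, -5.72, -13.41, -21.1]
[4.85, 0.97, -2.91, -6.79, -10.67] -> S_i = 4.85 + -3.88*i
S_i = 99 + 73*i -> [99, 172, 245, 318, 391]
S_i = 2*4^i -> [2, 8, 32, 128, 512]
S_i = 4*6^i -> [4, 24, 144, 864, 5184]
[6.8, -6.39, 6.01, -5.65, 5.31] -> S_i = 6.80*(-0.94)^i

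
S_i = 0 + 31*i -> [0, 31, 62, 93, 124]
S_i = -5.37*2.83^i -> [-5.37, -15.2, -43.01, -121.71, -344.45]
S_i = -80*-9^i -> [-80, 720, -6480, 58320, -524880]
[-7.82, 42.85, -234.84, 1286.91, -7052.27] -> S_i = -7.82*(-5.48)^i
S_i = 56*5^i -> [56, 280, 1400, 7000, 35000]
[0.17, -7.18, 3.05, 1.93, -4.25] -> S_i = Random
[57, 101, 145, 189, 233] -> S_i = 57 + 44*i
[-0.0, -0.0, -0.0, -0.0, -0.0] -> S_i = -0.00*1.01^i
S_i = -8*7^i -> [-8, -56, -392, -2744, -19208]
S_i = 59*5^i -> [59, 295, 1475, 7375, 36875]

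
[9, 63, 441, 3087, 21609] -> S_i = 9*7^i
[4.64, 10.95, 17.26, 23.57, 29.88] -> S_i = 4.64 + 6.31*i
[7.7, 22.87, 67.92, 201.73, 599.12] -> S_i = 7.70*2.97^i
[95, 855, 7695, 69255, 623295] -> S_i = 95*9^i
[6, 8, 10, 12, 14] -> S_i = 6 + 2*i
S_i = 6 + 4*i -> [6, 10, 14, 18, 22]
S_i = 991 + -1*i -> [991, 990, 989, 988, 987]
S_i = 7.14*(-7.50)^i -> [7.14, -53.55, 401.62, -3012.19, 22591.41]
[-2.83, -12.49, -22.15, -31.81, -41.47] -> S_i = -2.83 + -9.66*i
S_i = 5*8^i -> [5, 40, 320, 2560, 20480]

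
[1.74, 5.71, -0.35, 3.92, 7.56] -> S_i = Random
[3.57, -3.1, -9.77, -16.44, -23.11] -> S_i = 3.57 + -6.67*i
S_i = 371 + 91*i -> [371, 462, 553, 644, 735]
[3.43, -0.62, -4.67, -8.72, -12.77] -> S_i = 3.43 + -4.05*i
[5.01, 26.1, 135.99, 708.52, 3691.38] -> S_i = 5.01*5.21^i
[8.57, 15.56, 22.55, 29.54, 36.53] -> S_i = 8.57 + 6.99*i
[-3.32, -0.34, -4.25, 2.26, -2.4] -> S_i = Random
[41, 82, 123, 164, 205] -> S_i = 41 + 41*i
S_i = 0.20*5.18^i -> [0.2, 1.04, 5.37, 27.8, 144.0]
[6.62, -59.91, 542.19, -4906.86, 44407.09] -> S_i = 6.62*(-9.05)^i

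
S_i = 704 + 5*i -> [704, 709, 714, 719, 724]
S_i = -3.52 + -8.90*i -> [-3.52, -12.42, -21.32, -30.22, -39.12]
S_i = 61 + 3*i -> [61, 64, 67, 70, 73]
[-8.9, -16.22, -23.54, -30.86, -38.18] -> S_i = -8.90 + -7.32*i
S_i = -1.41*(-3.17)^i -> [-1.41, 4.47, -14.17, 44.92, -142.38]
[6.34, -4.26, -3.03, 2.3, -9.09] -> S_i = Random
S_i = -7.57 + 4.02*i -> [-7.57, -3.55, 0.47, 4.49, 8.51]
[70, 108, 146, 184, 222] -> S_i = 70 + 38*i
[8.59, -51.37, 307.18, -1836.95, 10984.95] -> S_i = 8.59*(-5.98)^i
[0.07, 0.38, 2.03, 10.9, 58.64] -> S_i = 0.07*5.38^i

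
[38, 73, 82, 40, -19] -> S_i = Random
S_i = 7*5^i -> [7, 35, 175, 875, 4375]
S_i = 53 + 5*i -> [53, 58, 63, 68, 73]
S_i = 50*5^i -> [50, 250, 1250, 6250, 31250]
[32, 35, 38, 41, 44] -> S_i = 32 + 3*i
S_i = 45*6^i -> [45, 270, 1620, 9720, 58320]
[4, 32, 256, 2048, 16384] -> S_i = 4*8^i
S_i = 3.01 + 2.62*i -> [3.01, 5.63, 8.25, 10.87, 13.49]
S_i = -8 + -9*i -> [-8, -17, -26, -35, -44]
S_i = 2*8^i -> [2, 16, 128, 1024, 8192]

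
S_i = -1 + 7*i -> [-1, 6, 13, 20, 27]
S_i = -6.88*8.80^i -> [-6.88, -60.54, -532.79, -4688.53, -41259.04]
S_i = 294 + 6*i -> [294, 300, 306, 312, 318]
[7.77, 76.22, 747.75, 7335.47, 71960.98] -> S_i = 7.77*9.81^i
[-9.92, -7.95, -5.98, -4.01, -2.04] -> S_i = -9.92 + 1.97*i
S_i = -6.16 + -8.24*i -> [-6.16, -14.4, -22.64, -30.88, -39.12]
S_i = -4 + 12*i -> [-4, 8, 20, 32, 44]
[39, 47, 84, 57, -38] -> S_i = Random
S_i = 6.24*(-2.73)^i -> [6.24, -17.04, 46.51, -126.96, 346.61]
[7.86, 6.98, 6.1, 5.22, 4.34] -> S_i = 7.86 + -0.88*i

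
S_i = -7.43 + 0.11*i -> [-7.43, -7.32, -7.21, -7.1, -6.99]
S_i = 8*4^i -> [8, 32, 128, 512, 2048]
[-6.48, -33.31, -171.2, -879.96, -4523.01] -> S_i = -6.48*5.14^i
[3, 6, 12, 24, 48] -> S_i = 3*2^i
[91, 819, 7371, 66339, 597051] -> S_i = 91*9^i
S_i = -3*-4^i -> [-3, 12, -48, 192, -768]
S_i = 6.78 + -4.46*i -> [6.78, 2.32, -2.14, -6.6, -11.06]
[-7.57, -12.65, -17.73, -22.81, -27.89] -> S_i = -7.57 + -5.08*i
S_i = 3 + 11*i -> [3, 14, 25, 36, 47]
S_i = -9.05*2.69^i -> [-9.05, -24.34, -65.49, -176.16, -473.87]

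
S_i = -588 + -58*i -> [-588, -646, -704, -762, -820]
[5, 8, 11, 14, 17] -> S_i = 5 + 3*i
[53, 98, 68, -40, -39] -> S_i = Random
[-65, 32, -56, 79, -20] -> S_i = Random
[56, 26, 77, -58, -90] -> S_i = Random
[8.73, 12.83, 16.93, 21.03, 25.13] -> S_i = 8.73 + 4.10*i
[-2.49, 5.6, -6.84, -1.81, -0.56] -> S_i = Random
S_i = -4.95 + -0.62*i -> [-4.95, -5.57, -6.19, -6.81, -7.43]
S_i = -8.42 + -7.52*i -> [-8.42, -15.94, -23.46, -30.98, -38.5]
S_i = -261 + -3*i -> [-261, -264, -267, -270, -273]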